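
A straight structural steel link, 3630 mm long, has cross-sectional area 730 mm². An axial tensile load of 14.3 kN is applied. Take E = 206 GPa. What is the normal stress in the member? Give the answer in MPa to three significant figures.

19.6 MPa

σ = N/A = 14300/730 = 19.59 MPa.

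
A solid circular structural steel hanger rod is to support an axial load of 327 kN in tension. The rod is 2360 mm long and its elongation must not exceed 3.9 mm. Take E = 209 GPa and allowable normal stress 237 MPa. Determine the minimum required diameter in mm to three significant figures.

Required area A ≥ P/σ_allow = 327000/237 = 1380 mm².
For a solid circular section, d ≥ √(4A/π) = 41.91 mm.
Elongation limit: A ≥ PL/(Eδ_allow) = 327000·2360/(209000·3.9) = 946.8 mm² ⇒ d ≥ 34.72 mm.
The stress limit governs.

41.9 mm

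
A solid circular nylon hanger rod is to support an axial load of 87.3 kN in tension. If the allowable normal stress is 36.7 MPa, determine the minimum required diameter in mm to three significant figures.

55.0 mm

Required area A ≥ P/σ_allow = 87300/36.7 = 2379 mm².
For a solid circular section, d ≥ √(4A/π) = 55.03 mm.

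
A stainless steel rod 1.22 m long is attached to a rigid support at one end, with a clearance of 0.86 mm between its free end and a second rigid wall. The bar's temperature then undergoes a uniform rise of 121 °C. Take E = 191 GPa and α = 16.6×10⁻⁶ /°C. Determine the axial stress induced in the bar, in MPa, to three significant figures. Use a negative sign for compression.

-249 MPa

Free thermal expansion αLΔT = 16.6e-6 · 1220 · 121 = 2.45 mm.
The walls engage after the gap closes; constrained expansion = 2.45 − 0.86 = 1.59 mm.
The walls impose strain ε = −(1.59)/1220 = -1.3037e-03; σ = Eε = 191000 · -1.3037e-03 = -249 MPa.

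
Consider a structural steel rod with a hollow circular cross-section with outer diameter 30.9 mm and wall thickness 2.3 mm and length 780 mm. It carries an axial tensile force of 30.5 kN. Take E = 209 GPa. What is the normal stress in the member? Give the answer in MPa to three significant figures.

148 MPa

A = 206.7 mm².
σ = N/A = 30500/206.7 = 147.6 MPa.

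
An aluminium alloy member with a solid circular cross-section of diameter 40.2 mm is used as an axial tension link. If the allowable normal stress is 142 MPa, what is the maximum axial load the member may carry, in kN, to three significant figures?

180 kN

A = 1269 mm².
P_max = σ_allow · A = 142 · 1269 = 180200 N = 180.2 kN.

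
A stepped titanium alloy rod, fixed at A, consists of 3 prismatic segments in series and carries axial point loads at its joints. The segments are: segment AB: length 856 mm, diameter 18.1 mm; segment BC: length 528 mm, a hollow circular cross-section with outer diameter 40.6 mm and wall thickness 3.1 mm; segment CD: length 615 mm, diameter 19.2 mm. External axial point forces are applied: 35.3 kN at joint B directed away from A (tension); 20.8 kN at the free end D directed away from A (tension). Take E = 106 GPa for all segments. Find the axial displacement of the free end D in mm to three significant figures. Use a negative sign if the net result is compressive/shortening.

2.46 mm

Internal axial forces (sectioning from the free end, tension +): N_CD = 20.8 kN, N_BC = 20.8 kN, N_AB = 56.1 kN.
A_AB = 257.3 mm².
A_BC = 365.2 mm².
A_CD = 289.5 mm².
δ_AB = 56100·856/(257.3·106000) = 1.761 mm
δ_BC = 20800·528/(365.2·106000) = 0.2837 mm
δ_CD = 20800·615/(289.5·106000) = 0.4168 mm
δ = Σδ_i = 2.461 mm.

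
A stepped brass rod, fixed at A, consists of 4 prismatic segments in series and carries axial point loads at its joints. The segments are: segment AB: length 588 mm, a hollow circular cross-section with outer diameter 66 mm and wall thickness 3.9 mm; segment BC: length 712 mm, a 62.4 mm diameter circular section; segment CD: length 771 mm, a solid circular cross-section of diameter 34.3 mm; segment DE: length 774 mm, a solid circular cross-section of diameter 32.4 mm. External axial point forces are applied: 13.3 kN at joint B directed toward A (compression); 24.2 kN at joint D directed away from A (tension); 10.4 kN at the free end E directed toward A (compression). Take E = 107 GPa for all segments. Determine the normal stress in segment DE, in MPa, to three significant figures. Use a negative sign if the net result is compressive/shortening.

-12.6 MPa

Internal axial forces (sectioning from the free end, tension +): N_DE = -10.4 kN, N_CD = 13.8 kN, N_BC = 13.8 kN, N_AB = 0.5 kN.
A_DE = 824.5 mm².
σ_DE = N_DE/A_DE = -10400/824.5 = -12.61 MPa.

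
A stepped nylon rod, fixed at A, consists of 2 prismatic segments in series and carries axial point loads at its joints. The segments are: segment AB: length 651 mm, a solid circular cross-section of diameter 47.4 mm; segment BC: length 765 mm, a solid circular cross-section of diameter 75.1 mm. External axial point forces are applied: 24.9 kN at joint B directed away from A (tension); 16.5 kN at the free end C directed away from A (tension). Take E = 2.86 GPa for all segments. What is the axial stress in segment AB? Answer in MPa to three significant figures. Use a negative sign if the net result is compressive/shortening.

Internal axial forces (sectioning from the free end, tension +): N_BC = 16.5 kN, N_AB = 41.4 kN.
A_AB = 1765 mm².
σ_AB = N_AB/A_AB = 41400/1765 = 23.46 MPa.

23.5 MPa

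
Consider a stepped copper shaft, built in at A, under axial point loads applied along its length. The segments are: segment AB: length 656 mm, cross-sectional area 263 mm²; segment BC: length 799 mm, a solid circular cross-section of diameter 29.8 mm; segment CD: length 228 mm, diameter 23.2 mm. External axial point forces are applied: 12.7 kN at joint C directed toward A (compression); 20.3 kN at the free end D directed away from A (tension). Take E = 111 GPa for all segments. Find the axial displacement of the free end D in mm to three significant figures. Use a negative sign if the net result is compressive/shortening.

Internal axial forces (sectioning from the free end, tension +): N_CD = 20.3 kN, N_BC = 7.6 kN, N_AB = 7.6 kN.
A_BC = 697.5 mm².
A_CD = 422.7 mm².
δ_AB = 7600·656/(263·111000) = 0.1708 mm
δ_BC = 7600·799/(697.5·111000) = 0.07844 mm
δ_CD = 20300·228/(422.7·111000) = 0.09864 mm
δ = Σδ_i = 0.3479 mm.

0.348 mm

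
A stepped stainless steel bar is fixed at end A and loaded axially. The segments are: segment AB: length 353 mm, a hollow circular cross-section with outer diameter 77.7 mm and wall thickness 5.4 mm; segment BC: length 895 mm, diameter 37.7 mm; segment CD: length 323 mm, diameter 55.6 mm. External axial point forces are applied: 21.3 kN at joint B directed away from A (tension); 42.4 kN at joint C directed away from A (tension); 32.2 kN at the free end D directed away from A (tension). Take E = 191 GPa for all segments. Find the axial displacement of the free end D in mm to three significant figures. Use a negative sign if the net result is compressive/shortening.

0.480 mm

Internal axial forces (sectioning from the free end, tension +): N_CD = 32.2 kN, N_BC = 74.6 kN, N_AB = 95.9 kN.
A_AB = 1227 mm².
A_BC = 1116 mm².
A_CD = 2428 mm².
δ_AB = 95900·353/(1227·191000) = 0.1445 mm
δ_BC = 74600·895/(1116·191000) = 0.3132 mm
δ_CD = 32200·323/(2428·191000) = 0.02243 mm
δ = Σδ_i = 0.4801 mm.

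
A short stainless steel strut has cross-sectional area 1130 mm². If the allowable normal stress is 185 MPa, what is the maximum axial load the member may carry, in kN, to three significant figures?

209 kN

P_max = σ_allow · A = 185 · 1130 = 209000 N = 209.1 kN.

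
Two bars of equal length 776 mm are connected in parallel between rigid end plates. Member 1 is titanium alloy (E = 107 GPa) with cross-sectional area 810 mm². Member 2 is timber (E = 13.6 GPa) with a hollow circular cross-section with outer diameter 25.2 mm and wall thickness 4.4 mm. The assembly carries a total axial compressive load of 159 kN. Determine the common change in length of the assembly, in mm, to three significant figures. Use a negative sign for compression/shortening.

-1.36 mm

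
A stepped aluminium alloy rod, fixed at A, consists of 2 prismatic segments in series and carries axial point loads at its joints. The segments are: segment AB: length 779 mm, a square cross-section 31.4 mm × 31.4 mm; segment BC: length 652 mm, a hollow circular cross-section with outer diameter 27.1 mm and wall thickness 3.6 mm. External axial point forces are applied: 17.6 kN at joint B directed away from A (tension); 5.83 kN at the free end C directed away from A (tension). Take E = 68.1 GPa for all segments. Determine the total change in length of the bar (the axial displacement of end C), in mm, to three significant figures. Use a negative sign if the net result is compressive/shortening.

Internal axial forces (sectioning from the free end, tension +): N_BC = 5.83 kN, N_AB = 23.43 kN.
A_AB = 986 mm².
A_BC = 265.8 mm².
δ_AB = 23430·779/(986·68100) = 0.2718 mm
δ_BC = 5830·652/(265.8·68100) = 0.21 mm
δ = Σδ_i = 0.4818 mm.

0.482 mm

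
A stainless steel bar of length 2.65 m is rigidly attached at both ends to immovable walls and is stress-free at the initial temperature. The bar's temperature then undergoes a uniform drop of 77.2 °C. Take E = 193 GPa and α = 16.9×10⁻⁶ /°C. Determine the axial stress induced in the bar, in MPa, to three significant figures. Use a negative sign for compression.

Free thermal expansion αLΔT = 16.9e-6 · 2650 · -77.2 = -3.457 mm.
The walls impose strain ε = −(-3.457)/2650 = 1.3047e-03; σ = Eε = 193000 · 1.3047e-03 = 251.8 MPa.

252 MPa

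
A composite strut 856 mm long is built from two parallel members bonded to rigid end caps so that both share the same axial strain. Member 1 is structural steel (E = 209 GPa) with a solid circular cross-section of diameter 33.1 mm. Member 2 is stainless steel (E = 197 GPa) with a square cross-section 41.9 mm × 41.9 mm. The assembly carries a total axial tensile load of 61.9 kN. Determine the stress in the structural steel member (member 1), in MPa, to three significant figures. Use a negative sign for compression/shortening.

24.6 MPa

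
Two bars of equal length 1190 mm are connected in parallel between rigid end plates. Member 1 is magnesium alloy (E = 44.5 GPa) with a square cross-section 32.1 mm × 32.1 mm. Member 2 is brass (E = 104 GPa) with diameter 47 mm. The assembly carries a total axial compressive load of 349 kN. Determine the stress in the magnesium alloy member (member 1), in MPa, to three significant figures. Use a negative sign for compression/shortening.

A_1 = 1030 mm².
A_2 = 1735 mm².
Equal strain + equilibrium ⇒ each member carries load in proportion to AE: A₁E₁ = 45850000 N, A₂E₂ = 180400000 N, ΣAE = 226300000 N.
σ₁ = P·E₁/ΣAE = -349000·44500/226300000 = -68.63 MPa.

-68.6 MPa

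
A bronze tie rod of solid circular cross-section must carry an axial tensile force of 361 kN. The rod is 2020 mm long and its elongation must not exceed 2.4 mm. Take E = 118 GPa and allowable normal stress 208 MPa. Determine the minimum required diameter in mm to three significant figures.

57.3 mm

Required area A ≥ P/σ_allow = 361000/208 = 1736 mm².
For a solid circular section, d ≥ √(4A/π) = 47.01 mm.
Elongation limit: A ≥ PL/(Eδ_allow) = 361000·2020/(118000·2.4) = 2575 mm² ⇒ d ≥ 57.26 mm.
The elongation limit governs.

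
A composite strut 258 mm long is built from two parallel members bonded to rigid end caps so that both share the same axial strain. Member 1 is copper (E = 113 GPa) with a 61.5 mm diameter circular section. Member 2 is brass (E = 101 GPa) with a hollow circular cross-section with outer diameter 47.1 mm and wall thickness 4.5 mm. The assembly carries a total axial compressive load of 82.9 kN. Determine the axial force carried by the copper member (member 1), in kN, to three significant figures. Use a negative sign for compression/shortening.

-70.2 kN

A_1 = 2971 mm².
A_2 = 602.2 mm².
Equal strain + equilibrium ⇒ each member carries load in proportion to AE: A₁E₁ = 335700000 N, A₂E₂ = 60830000 N, ΣAE = 396500000 N.
F₁ = P·A₁E₁/ΣAE = -82900·335700000/396500000 = -70180 N.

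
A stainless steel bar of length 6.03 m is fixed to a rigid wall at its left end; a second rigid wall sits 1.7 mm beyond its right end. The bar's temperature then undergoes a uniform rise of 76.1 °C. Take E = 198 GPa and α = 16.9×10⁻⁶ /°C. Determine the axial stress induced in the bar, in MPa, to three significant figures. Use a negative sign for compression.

Free thermal expansion αLΔT = 16.9e-6 · 6030 · 76.1 = 7.755 mm.
The walls engage after the gap closes; constrained expansion = 7.755 − 1.7 = 6.055 mm.
The walls impose strain ε = −(6.055)/6030 = -1.0042e-03; σ = Eε = 198000 · -1.0042e-03 = -198.8 MPa.

-199 MPa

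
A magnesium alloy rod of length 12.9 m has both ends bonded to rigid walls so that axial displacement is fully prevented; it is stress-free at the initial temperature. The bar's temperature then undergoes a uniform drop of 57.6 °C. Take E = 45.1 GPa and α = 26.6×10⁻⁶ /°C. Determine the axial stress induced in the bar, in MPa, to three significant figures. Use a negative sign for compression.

69.1 MPa

Free thermal expansion αLΔT = 26.6e-6 · 12900 · -57.6 = -19.76 mm.
The walls impose strain ε = −(-19.76)/12900 = 1.5322e-03; σ = Eε = 45100 · 1.5322e-03 = 69.1 MPa.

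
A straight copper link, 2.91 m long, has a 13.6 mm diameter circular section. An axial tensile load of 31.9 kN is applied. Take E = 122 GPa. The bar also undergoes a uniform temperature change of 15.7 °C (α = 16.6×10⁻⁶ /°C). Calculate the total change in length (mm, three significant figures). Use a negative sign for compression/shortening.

6.00 mm

A = 145.3 mm².
δ_mech = NL/(AE) = 31900·2910/(145.3·122000) = 5.238 mm.
δ_thermal = αLΔT = 16.6e-6·2910·15.7 = 0.7584 mm.
δ = δ_mech + δ_thermal = 5.996 mm.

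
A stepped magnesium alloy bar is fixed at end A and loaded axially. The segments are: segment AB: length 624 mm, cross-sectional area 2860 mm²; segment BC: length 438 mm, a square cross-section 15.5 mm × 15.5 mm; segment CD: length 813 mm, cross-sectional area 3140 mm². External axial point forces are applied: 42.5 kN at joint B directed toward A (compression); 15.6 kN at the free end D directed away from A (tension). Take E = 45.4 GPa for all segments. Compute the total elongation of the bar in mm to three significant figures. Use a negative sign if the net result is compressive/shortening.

0.586 mm

Internal axial forces (sectioning from the free end, tension +): N_CD = 15.6 kN, N_BC = 15.6 kN, N_AB = -26.9 kN.
A_BC = 240.2 mm².
δ_AB = -26900·624/(2860·45400) = -0.1293 mm
δ_BC = 15600·438/(240.2·45400) = 0.6264 mm
δ_CD = 15600·813/(3140·45400) = 0.08897 mm
δ = Σδ_i = 0.5861 mm.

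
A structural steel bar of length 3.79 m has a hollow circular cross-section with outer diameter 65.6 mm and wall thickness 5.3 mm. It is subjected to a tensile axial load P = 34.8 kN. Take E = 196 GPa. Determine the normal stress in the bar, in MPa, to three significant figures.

34.7 MPa

A = 1004 mm².
σ = N/A = 34800/1004 = 34.66 MPa.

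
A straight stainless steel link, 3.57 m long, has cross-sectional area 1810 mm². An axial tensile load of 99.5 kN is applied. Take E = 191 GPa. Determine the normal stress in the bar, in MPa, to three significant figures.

σ = N/A = 99500/1810 = 54.97 MPa.

55.0 MPa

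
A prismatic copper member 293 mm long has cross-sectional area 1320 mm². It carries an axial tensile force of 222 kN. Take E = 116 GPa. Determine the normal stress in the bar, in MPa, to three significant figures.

σ = N/A = 222000/1320 = 168.2 MPa.

168 MPa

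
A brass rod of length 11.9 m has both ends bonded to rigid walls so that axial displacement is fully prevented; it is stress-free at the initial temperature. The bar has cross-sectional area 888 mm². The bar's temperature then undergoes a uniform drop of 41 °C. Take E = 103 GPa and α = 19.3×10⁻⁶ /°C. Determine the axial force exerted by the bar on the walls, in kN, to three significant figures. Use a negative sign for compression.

Free thermal expansion αLΔT = 19.3e-6 · 11900 · -41 = -9.416 mm.
The walls impose strain ε = −(-9.416)/11900 = 7.9130e-04; σ = Eε = 103000 · 7.9130e-04 = 81.5 MPa.
Wall reaction R = σ·A = 81.5·888 = 72380 N = 72.38 kN.

72.4 kN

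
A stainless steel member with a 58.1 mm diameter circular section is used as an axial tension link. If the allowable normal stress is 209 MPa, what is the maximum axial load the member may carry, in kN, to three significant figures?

554 kN

A = 2651 mm².
P_max = σ_allow · A = 209 · 2651 = 554100 N = 554.1 kN.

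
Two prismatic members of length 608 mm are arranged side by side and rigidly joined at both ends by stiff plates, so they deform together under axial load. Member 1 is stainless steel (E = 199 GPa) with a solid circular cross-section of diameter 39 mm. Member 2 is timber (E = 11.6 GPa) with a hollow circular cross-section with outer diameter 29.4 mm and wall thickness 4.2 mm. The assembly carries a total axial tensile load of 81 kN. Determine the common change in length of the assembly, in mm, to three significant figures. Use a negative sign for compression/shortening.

A_1 = 1195 mm².
A_2 = 332.5 mm².
Equal strain + equilibrium ⇒ each member carries load in proportion to AE: A₁E₁ = 237700000 N, A₂E₂ = 3857000 N, ΣAE = 241600000 N.
δ = PL/ΣAE = 81000·608/241600000 = 0.2039 mm.

0.204 mm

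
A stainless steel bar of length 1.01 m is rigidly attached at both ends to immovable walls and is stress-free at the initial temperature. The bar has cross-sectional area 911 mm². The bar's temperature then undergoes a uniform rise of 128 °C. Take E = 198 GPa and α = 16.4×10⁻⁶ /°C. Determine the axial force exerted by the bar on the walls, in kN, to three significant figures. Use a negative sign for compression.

Free thermal expansion αLΔT = 16.4e-6 · 1010 · 128 = 2.12 mm.
The walls impose strain ε = −(2.12)/1010 = -2.0992e-03; σ = Eε = 198000 · -2.0992e-03 = -415.6 MPa.
Wall reaction R = σ·A = -415.6·911 = -378600 N = -378.6 kN.

-379 kN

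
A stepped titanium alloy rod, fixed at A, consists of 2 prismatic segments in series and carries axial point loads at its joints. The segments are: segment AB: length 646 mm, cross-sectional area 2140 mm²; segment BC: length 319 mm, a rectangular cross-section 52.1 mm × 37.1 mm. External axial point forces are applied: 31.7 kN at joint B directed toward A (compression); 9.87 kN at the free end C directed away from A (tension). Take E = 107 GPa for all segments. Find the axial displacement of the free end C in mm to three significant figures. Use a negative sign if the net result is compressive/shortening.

Internal axial forces (sectioning from the free end, tension +): N_BC = 9.87 kN, N_AB = -21.83 kN.
A_BC = 1933 mm².
δ_AB = -21830·646/(2140·107000) = -0.06159 mm
δ_BC = 9870·319/(1933·107000) = 0.01522 mm
δ = Σδ_i = -0.04636 mm.

-0.0464 mm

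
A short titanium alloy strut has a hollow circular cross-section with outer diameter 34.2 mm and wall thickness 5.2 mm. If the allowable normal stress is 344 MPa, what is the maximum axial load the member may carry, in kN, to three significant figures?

A = 473.8 mm².
P_max = σ_allow · A = 344 · 473.8 = 163000 N = 163 kN.

163 kN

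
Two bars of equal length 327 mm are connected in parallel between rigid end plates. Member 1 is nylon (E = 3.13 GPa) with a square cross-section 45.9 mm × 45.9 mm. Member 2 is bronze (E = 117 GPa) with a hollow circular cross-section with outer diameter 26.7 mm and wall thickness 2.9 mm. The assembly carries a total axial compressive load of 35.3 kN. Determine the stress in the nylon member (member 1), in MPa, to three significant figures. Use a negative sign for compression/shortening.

A_1 = 2107 mm².
A_2 = 216.8 mm².
Equal strain + equilibrium ⇒ each member carries load in proportion to AE: A₁E₁ = 6594000 N, A₂E₂ = 25370000 N, ΣAE = 31960000 N.
σ₁ = P·E₁/ΣAE = -35300·3130/31960000 = -3.457 MPa.

-3.46 MPa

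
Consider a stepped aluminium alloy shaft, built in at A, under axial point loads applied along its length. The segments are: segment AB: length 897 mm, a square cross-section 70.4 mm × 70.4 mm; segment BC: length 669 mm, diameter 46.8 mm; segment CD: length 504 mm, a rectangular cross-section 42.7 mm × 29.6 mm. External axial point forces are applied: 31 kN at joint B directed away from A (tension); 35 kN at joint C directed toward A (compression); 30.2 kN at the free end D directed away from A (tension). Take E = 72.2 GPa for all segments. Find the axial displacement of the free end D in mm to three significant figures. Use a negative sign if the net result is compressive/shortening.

0.207 mm

Internal axial forces (sectioning from the free end, tension +): N_CD = 30.2 kN, N_BC = -4.8 kN, N_AB = 26.2 kN.
A_AB = 4956 mm².
A_BC = 1720 mm².
A_CD = 1264 mm².
δ_AB = 26200·897/(4956·72200) = 0.06568 mm
δ_BC = -4800·669/(1720·72200) = -0.02586 mm
δ_CD = 30200·504/(1264·72200) = 0.1668 mm
δ = Σδ_i = 0.2066 mm.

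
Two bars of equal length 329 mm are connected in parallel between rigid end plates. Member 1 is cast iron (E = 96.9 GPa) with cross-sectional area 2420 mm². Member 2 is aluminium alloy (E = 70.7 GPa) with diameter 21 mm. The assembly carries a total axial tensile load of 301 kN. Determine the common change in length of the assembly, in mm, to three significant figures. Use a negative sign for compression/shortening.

0.382 mm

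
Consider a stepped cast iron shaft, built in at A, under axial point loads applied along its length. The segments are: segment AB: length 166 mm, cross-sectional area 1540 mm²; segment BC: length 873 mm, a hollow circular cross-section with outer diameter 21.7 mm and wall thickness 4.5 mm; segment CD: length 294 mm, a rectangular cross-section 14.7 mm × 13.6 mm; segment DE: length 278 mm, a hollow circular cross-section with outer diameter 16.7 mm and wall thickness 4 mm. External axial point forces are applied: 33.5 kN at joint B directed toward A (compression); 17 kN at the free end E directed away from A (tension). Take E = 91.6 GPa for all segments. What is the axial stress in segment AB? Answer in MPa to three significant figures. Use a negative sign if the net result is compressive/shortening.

Internal axial forces (sectioning from the free end, tension +): N_DE = 17 kN, N_CD = 17 kN, N_BC = 17 kN, N_AB = -16.5 kN.
σ_AB = N_AB/A_AB = -16500/1540 = -10.71 MPa.

-10.7 MPa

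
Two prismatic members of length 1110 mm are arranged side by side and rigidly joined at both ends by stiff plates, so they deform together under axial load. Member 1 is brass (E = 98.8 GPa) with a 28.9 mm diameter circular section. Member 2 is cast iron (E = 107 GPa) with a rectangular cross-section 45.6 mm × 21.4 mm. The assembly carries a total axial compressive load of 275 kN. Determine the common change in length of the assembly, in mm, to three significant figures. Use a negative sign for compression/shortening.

A_1 = 656 mm².
A_2 = 975.8 mm².
Equal strain + equilibrium ⇒ each member carries load in proportion to AE: A₁E₁ = 64810000 N, A₂E₂ = 104400000 N, ΣAE = 169200000 N.
δ = PL/ΣAE = -275000·1110/169200000 = -1.804 mm.

-1.80 mm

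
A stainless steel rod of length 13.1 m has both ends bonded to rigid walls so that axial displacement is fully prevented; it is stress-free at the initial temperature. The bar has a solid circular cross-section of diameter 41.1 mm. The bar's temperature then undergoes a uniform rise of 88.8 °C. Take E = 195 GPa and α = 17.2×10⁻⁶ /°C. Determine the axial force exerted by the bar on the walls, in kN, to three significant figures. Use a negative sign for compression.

-395 kN

Free thermal expansion αLΔT = 17.2e-6 · 13100 · 88.8 = 20.01 mm.
The walls impose strain ε = −(20.01)/13100 = -1.5274e-03; σ = Eε = 195000 · -1.5274e-03 = -297.8 MPa.
Wall reaction R = σ·A = -297.8·1327 = -395100 N = -395.1 kN.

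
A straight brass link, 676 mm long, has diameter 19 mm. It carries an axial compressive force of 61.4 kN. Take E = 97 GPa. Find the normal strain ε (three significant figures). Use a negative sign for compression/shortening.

-0.00223

A = 283.5 mm².
σ = N/A = -216.6 MPa; ε = σ/E = -216.6/97000 = -2.233e-03.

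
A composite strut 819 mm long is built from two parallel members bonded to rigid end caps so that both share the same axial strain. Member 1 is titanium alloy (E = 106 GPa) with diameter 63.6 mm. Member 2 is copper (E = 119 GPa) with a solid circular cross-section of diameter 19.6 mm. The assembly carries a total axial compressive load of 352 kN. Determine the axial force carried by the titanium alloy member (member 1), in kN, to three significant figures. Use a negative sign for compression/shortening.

-318 kN

A_1 = 3177 mm².
A_2 = 301.7 mm².
Equal strain + equilibrium ⇒ each member carries load in proportion to AE: A₁E₁ = 336800000 N, A₂E₂ = 35900000 N, ΣAE = 372700000 N.
F₁ = P·A₁E₁/ΣAE = -352000·336800000/372700000 = -318100 N.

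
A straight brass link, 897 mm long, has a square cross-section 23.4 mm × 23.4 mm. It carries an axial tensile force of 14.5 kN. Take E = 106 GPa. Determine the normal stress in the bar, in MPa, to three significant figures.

26.5 MPa

A = 547.6 mm².
σ = N/A = 14500/547.6 = 26.48 MPa.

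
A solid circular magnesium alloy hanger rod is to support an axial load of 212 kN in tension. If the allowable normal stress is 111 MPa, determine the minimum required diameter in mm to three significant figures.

Required area A ≥ P/σ_allow = 212000/111 = 1910 mm².
For a solid circular section, d ≥ √(4A/π) = 49.31 mm.

49.3 mm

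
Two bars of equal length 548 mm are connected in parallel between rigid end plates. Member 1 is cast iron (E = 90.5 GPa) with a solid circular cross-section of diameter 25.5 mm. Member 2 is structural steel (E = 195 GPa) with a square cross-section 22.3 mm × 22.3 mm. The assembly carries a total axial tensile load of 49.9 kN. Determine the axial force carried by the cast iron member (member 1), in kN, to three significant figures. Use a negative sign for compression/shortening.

A_1 = 510.7 mm².
A_2 = 497.3 mm².
Equal strain + equilibrium ⇒ each member carries load in proportion to AE: A₁E₁ = 46220000 N, A₂E₂ = 96970000 N, ΣAE = 143200000 N.
F₁ = P·A₁E₁/ΣAE = 49900·46220000/143200000 = 16110 N.

16.1 kN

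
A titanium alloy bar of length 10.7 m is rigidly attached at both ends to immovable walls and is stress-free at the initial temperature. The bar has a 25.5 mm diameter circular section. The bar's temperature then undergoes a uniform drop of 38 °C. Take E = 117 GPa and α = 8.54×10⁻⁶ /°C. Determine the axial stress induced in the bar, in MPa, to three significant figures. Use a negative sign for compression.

Free thermal expansion αLΔT = 8.54e-6 · 10700 · -38 = -3.472 mm.
The walls impose strain ε = −(-3.472)/10700 = 3.2452e-04; σ = Eε = 117000 · 3.2452e-04 = 37.97 MPa.

38.0 MPa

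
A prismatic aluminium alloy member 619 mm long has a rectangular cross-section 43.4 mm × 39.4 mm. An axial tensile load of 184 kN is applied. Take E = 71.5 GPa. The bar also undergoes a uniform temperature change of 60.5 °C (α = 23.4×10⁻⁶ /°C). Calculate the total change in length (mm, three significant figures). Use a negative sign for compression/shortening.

1.81 mm

A = 1710 mm².
δ_mech = NL/(AE) = 184000·619/(1710·71500) = 0.9316 mm.
δ_thermal = αLΔT = 23.4e-6·619·60.5 = 0.8763 mm.
δ = δ_mech + δ_thermal = 1.808 mm.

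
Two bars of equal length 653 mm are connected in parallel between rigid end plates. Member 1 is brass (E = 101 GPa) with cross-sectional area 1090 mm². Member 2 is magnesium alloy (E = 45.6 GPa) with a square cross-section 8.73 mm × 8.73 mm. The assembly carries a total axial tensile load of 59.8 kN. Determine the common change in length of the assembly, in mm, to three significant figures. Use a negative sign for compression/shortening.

0.344 mm

A_2 = 76.21 mm².
Equal strain + equilibrium ⇒ each member carries load in proportion to AE: A₁E₁ = 110100000 N, A₂E₂ = 3475000 N, ΣAE = 113600000 N.
δ = PL/ΣAE = 59800·653/113600000 = 0.3438 mm.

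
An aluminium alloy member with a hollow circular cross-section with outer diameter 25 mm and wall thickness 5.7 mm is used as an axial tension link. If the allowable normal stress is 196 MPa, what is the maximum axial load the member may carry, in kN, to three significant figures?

67.7 kN

A = 345.6 mm².
P_max = σ_allow · A = 196 · 345.6 = 67740 N = 67.74 kN.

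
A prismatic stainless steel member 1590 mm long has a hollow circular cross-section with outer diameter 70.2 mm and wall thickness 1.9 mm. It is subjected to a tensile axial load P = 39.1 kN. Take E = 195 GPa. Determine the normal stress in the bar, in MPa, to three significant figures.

95.9 MPa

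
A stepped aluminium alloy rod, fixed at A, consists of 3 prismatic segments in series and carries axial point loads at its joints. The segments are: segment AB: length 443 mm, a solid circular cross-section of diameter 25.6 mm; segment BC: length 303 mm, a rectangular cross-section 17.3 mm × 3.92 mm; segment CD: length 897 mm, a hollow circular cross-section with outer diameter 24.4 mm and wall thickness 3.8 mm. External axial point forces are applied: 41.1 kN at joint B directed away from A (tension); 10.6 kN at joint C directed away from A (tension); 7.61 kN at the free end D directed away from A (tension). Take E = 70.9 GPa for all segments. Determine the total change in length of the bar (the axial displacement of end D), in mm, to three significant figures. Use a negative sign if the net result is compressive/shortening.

2.26 mm

Internal axial forces (sectioning from the free end, tension +): N_CD = 7.61 kN, N_BC = 18.21 kN, N_AB = 59.31 kN.
A_AB = 514.7 mm².
A_BC = 67.82 mm².
A_CD = 245.9 mm².
δ_AB = 59310·443/(514.7·70900) = 0.72 mm
δ_BC = 18210·303/(67.82·70900) = 1.148 mm
δ_CD = 7610·897/(245.9·70900) = 0.3915 mm
δ = Σδ_i = 2.259 mm.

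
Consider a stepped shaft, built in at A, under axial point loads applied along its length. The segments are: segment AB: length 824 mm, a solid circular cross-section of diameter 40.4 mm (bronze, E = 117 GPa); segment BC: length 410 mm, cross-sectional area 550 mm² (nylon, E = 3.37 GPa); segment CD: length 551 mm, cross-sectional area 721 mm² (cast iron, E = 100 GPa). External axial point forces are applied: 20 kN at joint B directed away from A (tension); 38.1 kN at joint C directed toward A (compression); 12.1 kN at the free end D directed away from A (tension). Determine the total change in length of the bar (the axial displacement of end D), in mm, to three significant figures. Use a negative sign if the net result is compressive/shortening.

Internal axial forces (sectioning from the free end, tension +): N_CD = 12.1 kN, N_BC = -26 kN, N_AB = -6 kN.
A_AB = 1282 mm².
δ_AB = -6000·824/(1282·117000) = -0.03296 mm
δ_BC = -26000·410/(550·3370) = -5.751 mm
δ_CD = 12100·551/(721·100000) = 0.09247 mm
δ = Σδ_i = -5.692 mm.

-5.69 mm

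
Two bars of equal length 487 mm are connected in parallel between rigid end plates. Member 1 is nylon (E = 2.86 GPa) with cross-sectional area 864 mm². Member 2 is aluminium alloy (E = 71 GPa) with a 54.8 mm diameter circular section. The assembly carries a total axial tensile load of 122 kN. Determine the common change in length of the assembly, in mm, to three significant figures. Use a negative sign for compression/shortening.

A_2 = 2359 mm².
Equal strain + equilibrium ⇒ each member carries load in proportion to AE: A₁E₁ = 2471000 N, A₂E₂ = 167500000 N, ΣAE = 169900000 N.
δ = PL/ΣAE = 122000·487/169900000 = 0.3496 mm.

0.350 mm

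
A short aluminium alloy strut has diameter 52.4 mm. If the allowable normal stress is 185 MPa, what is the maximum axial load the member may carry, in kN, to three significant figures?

A = 2157 mm².
P_max = σ_allow · A = 185 · 2157 = 399000 N = 399 kN.

399 kN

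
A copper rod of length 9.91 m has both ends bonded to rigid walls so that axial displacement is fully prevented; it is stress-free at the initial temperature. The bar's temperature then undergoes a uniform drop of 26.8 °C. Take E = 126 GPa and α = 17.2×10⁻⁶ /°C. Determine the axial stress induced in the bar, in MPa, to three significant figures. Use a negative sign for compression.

58.1 MPa

Free thermal expansion αLΔT = 17.2e-6 · 9910 · -26.8 = -4.568 mm.
The walls impose strain ε = −(-4.568)/9910 = 4.6096e-04; σ = Eε = 126000 · 4.6096e-04 = 58.08 MPa.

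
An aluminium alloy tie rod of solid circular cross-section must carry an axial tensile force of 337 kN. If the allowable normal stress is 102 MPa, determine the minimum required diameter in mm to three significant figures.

64.9 mm

Required area A ≥ P/σ_allow = 337000/102 = 3304 mm².
For a solid circular section, d ≥ √(4A/π) = 64.86 mm.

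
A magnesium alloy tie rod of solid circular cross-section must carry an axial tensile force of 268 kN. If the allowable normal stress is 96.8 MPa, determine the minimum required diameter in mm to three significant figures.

59.4 mm

Required area A ≥ P/σ_allow = 268000/96.8 = 2769 mm².
For a solid circular section, d ≥ √(4A/π) = 59.37 mm.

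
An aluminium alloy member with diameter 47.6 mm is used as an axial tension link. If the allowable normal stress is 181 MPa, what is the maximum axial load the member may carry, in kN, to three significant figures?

322 kN

A = 1780 mm².
P_max = σ_allow · A = 181 · 1780 = 322100 N = 322.1 kN.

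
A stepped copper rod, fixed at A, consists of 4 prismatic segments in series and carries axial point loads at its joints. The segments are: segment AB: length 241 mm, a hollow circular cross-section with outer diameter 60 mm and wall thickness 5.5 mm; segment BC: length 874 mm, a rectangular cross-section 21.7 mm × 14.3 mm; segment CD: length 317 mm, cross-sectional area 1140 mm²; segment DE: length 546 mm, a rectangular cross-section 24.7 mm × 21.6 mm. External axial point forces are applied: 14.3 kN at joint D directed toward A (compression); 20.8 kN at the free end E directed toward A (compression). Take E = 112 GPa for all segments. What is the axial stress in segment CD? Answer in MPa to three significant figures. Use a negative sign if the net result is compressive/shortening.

-30.8 MPa

Internal axial forces (sectioning from the free end, tension +): N_DE = -20.8 kN, N_CD = -35.1 kN, N_BC = -35.1 kN, N_AB = -35.1 kN.
σ_CD = N_CD/A_CD = -35100/1140 = -30.79 MPa.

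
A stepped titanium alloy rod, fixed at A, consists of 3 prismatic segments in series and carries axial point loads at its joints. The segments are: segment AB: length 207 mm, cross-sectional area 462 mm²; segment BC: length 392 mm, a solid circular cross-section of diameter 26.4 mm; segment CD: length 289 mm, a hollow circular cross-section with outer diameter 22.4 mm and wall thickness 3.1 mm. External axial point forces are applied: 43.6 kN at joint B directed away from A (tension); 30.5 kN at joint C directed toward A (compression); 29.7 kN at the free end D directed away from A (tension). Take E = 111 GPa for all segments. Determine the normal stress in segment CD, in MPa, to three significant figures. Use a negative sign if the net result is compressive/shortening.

158 MPa

Internal axial forces (sectioning from the free end, tension +): N_CD = 29.7 kN, N_BC = -0.8 kN, N_AB = 42.8 kN.
A_CD = 188 mm².
σ_CD = N_CD/A_CD = 29700/188 = 158 MPa.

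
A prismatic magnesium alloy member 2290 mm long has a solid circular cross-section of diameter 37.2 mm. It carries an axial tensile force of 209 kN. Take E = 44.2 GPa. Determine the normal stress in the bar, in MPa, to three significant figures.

192 MPa

A = 1087 mm².
σ = N/A = 209000/1087 = 192.3 MPa.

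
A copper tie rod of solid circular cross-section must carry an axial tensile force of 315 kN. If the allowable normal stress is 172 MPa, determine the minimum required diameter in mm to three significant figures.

48.3 mm

Required area A ≥ P/σ_allow = 315000/172 = 1831 mm².
For a solid circular section, d ≥ √(4A/π) = 48.29 mm.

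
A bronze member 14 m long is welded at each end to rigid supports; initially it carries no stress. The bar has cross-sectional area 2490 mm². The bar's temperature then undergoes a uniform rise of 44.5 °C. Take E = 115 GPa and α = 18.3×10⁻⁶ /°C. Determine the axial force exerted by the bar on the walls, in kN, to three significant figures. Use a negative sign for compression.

Free thermal expansion αLΔT = 18.3e-6 · 14000 · 44.5 = 11.4 mm.
The walls impose strain ε = −(11.4)/14000 = -8.1435e-04; σ = Eε = 115000 · -8.1435e-04 = -93.65 MPa.
Wall reaction R = σ·A = -93.65·2490 = -233200 N = -233.2 kN.

-233 kN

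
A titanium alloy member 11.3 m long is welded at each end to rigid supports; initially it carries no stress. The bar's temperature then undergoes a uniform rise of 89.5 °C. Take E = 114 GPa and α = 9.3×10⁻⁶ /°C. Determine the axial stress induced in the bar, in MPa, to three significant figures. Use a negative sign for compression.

-94.9 MPa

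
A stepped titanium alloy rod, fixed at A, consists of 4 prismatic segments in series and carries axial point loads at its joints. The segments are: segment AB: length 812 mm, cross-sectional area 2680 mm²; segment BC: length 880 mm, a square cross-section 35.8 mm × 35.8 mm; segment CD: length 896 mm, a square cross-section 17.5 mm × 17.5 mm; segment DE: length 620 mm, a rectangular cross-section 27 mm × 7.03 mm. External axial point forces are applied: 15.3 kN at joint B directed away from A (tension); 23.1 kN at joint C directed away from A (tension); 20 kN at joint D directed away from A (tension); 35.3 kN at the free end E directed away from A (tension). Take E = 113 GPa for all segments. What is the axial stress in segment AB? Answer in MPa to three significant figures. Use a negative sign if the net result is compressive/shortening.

35.0 MPa

Internal axial forces (sectioning from the free end, tension +): N_DE = 35.3 kN, N_CD = 55.3 kN, N_BC = 78.4 kN, N_AB = 93.7 kN.
σ_AB = N_AB/A_AB = 93700/2680 = 34.96 MPa.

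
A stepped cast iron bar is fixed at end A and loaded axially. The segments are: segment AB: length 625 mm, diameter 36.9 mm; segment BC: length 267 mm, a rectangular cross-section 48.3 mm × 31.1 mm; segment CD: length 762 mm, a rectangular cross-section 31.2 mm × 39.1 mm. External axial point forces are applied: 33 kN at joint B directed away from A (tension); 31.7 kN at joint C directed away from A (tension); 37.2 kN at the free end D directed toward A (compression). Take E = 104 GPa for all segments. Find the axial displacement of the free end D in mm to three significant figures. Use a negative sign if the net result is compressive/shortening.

-0.0783 mm

Internal axial forces (sectioning from the free end, tension +): N_CD = -37.2 kN, N_BC = -5.5 kN, N_AB = 27.5 kN.
A_AB = 1069 mm².
A_BC = 1502 mm².
A_CD = 1220 mm².
δ_AB = 27500·625/(1069·104000) = 0.1545 mm
δ_BC = -5500·267/(1502·104000) = -0.0094 mm
δ_CD = -37200·762/(1220·104000) = -0.2234 mm
δ = Σδ_i = -0.07829 mm.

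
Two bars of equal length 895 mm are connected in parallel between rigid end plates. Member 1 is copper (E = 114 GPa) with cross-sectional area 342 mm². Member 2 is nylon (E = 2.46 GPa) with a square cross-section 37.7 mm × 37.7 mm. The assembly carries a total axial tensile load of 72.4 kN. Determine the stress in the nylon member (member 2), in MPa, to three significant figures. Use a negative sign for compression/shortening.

A_2 = 1421 mm².
Equal strain + equilibrium ⇒ each member carries load in proportion to AE: A₁E₁ = 38990000 N, A₂E₂ = 3496000 N, ΣAE = 42480000 N.
σ₂ = P·E₂/ΣAE = 72400·2460/42480000 = 4.192 MPa.

4.19 MPa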